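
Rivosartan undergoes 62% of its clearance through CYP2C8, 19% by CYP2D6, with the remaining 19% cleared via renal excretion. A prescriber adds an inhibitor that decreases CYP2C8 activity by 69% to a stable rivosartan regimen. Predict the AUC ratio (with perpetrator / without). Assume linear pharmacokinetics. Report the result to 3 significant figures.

1.75

The CYP2C8 pathway (62% of clearance) drops to 0.31× activity: 0.62 × 0.31 = 0.1922.
CYP2D6 (19%) and the residual 19% are unaffected.
CL_new/CL_old = 0.1922 + 0.19 + 0.19 = 0.5722.
AUC is inversely proportional to clearance, so the fold-change is 1 / 0.5722 = 1.75.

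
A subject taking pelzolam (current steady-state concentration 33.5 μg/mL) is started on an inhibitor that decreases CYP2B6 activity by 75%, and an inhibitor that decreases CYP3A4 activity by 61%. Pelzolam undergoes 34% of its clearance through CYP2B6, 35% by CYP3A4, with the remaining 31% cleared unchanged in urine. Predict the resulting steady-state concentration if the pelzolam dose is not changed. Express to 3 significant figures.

The CYP2B6 pathway (34% of clearance) falls to 0.25× activity: 0.34 × 0.25 = 0.085.
The CYP3A4 pathway (35% of clearance) falls to 0.39× activity: 0.35 × 0.39 = 0.1365.
The remaining 31% of clearance is unaffected.
New clearance relative to baseline: 0.085 + 0.1365 + 0.31 = 0.5315.
Steady-state concentration ∝ 1/CL: new value = 33.5 / 0.5315 = 63.0 μg/mL.

63.0 μg/mL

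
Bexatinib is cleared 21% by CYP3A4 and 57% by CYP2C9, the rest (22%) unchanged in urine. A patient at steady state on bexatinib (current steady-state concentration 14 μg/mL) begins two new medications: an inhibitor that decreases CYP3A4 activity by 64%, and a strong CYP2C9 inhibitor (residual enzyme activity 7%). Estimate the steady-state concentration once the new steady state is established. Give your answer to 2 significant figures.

42 μg/mL

The CYP3A4 pathway (21% of clearance) falls to 0.36× activity: 0.21 × 0.36 = 0.0756.
The CYP2C9 pathway (57% of clearance) falls to 0.07× activity: 0.57 × 0.07 = 0.0399.
The remaining 22% of clearance is unaffected.
New clearance relative to baseline: 0.0756 + 0.0399 + 0.22 = 0.3355.
Dividing the baseline by the relative clearance: 14 / 0.3355 = 42 μg/mL.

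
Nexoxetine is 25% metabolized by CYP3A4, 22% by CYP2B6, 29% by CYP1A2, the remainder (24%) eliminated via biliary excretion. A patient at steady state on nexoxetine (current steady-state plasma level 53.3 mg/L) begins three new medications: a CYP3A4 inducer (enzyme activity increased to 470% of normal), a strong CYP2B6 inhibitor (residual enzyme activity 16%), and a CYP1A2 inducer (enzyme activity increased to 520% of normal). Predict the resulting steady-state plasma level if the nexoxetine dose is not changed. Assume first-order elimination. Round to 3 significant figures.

CYP3A4: 0.25 × 4.7 = 1.175
CYP2B6: 0.22 × 0.16 = 0.0352
CYP1A2: 0.29 × 5.2 = 1.508
Other: 0.24 (unchanged)
New clearance relative to baseline: 1.175 + 0.0352 + 1.508 + 0.24 = 2.9582.
New steady-state plasma level = 53.3 / 2.9582 = 18.0 mg/L (concentration scales inversely with clearance).

18.0 mg/L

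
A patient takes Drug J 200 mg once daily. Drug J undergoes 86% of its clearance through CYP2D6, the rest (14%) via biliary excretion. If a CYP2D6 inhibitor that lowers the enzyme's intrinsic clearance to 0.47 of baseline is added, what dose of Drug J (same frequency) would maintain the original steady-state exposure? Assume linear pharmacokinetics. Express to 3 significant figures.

109 mg

The CYP2D6 pathway (86% of clearance) is reduced to 0.47× activity: 0.86 × 0.47 = 0.4042.
Non-CYP routes (14%) are unchanged.
CL_new/CL_old = 0.4042 + 0.14 = 0.5442.
Css,avg = (dose rate)/CL, so holding Css fixed requires dose ∝ CL: 200 × 0.5442 = 109 mg.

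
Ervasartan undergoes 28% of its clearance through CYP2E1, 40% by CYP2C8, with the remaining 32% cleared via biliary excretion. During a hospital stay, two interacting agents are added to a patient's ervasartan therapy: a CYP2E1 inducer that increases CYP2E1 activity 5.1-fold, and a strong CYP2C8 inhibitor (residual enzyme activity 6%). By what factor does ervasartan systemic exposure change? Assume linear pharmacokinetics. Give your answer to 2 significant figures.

The CYP2E1 pathway (28% of clearance) rises to 5.1× activity: 0.28 × 5.1 = 1.428.
The CYP2C8 pathway (40% of clearance) falls to 0.06× activity: 0.4 × 0.06 = 0.024.
Non-CYP routes (32%) are unchanged.
CL_new/CL_old = 1.428 + 0.024 + 0.32 = 1.772.
Because systemic exposure varies inversely with clearance, the combined effect is 1 / 1.772 = 0.56.

0.56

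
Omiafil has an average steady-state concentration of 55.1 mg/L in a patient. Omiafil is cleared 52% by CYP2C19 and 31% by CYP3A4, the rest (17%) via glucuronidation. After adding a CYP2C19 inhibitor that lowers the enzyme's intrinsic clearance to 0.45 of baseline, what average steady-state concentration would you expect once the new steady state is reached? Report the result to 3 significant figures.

CYP2C19: 0.52 × 0.45 = 0.234
CYP3A4: 0.31 (unchanged)
Other: 0.17 (unchanged)
Relative clearance = 0.234 + 0.31 + 0.17 = 0.714.
New average steady-state concentration = baseline ÷ relative clearance = 55.1 / 0.714 = 77.2 mg/L.

77.2 mg/L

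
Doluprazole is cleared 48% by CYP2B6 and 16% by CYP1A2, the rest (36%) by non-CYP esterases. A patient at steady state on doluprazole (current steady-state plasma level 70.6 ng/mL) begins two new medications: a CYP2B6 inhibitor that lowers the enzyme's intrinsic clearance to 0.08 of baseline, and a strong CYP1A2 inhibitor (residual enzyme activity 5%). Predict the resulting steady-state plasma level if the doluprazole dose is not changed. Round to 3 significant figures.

CYP2B6: 0.48 × 0.08 = 0.0384
CYP1A2: 0.16 × 0.05 = 0.008
Other: 0.36 (unchanged)
Relative clearance = 0.0384 + 0.008 + 0.36 = 0.4064.
Steady-state plasma level ∝ 1/CL: new value = 70.6 / 0.4064 = 174 ng/mL.

174 ng/mL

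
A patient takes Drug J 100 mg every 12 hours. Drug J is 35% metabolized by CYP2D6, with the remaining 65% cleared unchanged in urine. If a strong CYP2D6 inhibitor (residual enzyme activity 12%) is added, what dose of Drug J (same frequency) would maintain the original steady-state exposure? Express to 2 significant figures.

The CYP2D6 pathway (35% of clearance) is reduced to 0.12× activity: 0.35 × 0.12 = 0.042.
Non-CYP routes (65%) are unchanged.
Relative clearance = 0.042 + 0.65 = 0.692.
Css,avg = (dose rate)/CL, so holding Css fixed requires dose ∝ CL: 100 × 0.692 = 69 mg.

69 mg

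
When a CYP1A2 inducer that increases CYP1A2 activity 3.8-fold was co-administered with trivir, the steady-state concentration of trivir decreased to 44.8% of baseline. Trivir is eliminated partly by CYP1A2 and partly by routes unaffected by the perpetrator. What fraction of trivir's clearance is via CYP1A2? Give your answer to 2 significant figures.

0.44

CL'/CL = 1 / 0.448 = 2.232
3.8·fm + (1 − fm) = 2.232
fm = (2.232 − 1) / (3.8 − 1) = 0.44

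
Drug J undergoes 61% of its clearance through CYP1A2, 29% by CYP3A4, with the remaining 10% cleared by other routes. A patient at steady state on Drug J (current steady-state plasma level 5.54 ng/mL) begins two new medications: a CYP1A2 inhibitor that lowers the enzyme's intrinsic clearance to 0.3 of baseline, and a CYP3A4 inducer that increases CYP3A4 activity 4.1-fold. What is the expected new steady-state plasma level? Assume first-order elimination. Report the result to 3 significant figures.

3.76 ng/mL

The CYP1A2 pathway (61% of clearance) is reduced to 0.3× activity: 0.61 × 0.3 = 0.183.
The CYP3A4 pathway (29% of clearance) is boosted to 4.1× activity: 0.29 × 4.1 = 1.189.
Non-CYP routes (10%) are unchanged.
Relative clearance = 0.183 + 1.189 + 0.1 = 1.472.
New steady-state plasma level = 5.54 / 1.472 = 3.76 ng/mL (concentration scales inversely with clearance).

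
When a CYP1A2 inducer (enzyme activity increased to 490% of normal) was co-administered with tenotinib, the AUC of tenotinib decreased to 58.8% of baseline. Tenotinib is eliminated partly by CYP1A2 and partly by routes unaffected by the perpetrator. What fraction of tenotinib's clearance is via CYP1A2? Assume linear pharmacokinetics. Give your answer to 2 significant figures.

0.18

CL'/CL = 1 / 0.588 = 1.701
4.9·fm + (1 − fm) = 1.701
fm = (1.701 − 1) / (4.9 − 1) = 0.18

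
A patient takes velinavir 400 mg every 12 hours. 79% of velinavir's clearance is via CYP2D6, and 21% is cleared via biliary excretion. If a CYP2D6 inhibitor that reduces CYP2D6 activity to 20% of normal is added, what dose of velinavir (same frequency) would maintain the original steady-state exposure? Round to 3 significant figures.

147 mg

The CYP2D6 pathway (79% of clearance) falls to 0.2× activity: 0.79 × 0.2 = 0.158.
Non-CYP routes (21%) are unchanged.
CL_new/CL_old = 0.158 + 0.21 = 0.368.
Exposure is unchanged when dose changes in proportion to clearance. New dose = 400 mg × 0.368 = 147 mg.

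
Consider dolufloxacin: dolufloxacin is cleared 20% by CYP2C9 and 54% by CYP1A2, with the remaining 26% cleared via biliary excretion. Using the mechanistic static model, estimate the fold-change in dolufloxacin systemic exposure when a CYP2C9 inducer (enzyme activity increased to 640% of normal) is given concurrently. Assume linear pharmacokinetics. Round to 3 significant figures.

0.481

The CYP2C9 pathway (20% of clearance) rises to 6.4× activity: 0.2 × 6.4 = 1.28.
CYP1A2 (54%) and the residual 26% are unaffected.
CL_new/CL_old = 1.28 + 0.54 + 0.26 = 2.08.
Since systemic exposure ∝ 1/CL, the ratio is 1 / 2.08 = 0.481.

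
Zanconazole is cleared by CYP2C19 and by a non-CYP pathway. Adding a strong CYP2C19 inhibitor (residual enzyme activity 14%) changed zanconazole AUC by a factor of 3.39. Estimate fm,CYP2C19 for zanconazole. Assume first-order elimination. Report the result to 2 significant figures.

Let fm be the CYP2C19 fraction. New clearance relative to baseline = fm × 0.14 + (1 − fm).
AUC ratio = 1 / (new CL fraction), so new CL fraction = 1 / 3.39 = 0.295.
fm × 0.14 + 1 − fm = 0.295  ⇒  fm × (0.14 − 1) = −0.705  ⇒  fm = 0.82.

0.82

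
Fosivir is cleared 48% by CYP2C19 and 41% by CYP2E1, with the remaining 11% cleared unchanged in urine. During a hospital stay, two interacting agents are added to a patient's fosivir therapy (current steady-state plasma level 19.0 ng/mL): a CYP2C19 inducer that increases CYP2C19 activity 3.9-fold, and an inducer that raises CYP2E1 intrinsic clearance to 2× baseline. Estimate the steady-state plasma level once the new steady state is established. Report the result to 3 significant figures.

CYP2C19: 0.48 × 3.9 = 1.872
CYP2E1: 0.41 × 2 = 0.82
Other: 0.11 (unchanged)
New clearance relative to baseline: 1.872 + 0.82 + 0.11 = 2.802.
Steady-state plasma level ∝ 1/CL: new value = 19.0 / 2.802 = 6.78 ng/mL.

6.78 ng/mL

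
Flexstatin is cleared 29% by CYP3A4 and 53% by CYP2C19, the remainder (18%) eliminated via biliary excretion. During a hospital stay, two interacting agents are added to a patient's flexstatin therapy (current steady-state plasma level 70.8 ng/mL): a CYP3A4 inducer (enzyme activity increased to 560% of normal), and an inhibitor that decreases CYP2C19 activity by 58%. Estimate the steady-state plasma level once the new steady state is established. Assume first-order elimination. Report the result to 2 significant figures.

35 ng/mL

The CYP3A4 pathway (29% of clearance) rises to 5.6× activity: 0.29 × 5.6 = 1.624.
The CYP2C19 pathway (53% of clearance) drops to 0.42× activity: 0.53 × 0.42 = 0.2226.
Non-CYP routes (18%) are unchanged.
CL_new/CL_old = 1.624 + 0.2226 + 0.18 = 2.0266.
Dividing the baseline by the relative clearance: 70.8 / 2.0266 = 35 ng/mL.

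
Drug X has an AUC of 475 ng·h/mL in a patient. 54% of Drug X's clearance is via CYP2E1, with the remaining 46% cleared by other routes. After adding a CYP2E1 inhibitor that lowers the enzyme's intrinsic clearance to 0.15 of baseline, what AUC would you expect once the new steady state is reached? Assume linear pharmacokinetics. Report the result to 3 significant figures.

CYP2E1: 0.54 × 0.15 = 0.081
Other: 0.46 (unchanged)
Relative clearance = 0.081 + 0.46 = 0.541.
AUC ∝ 1/CL, so new value = 475 / 0.541 = 878 ng·h/mL.

878 ng·h/mL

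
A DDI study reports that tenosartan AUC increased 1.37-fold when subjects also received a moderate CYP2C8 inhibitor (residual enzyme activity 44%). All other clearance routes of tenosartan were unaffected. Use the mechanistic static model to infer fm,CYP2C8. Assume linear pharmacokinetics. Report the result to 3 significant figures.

Let fm be the CYP2C8 fraction. New clearance relative to baseline = fm × 0.44 + (1 − fm).
AUC ratio = 1 / (new CL fraction), so new CL fraction = 1 / 1.37 = 0.7299.
fm × 0.44 + 1 − fm = 0.7299  ⇒  fm × (0.44 − 1) = −0.2701  ⇒  fm = 0.482.

0.482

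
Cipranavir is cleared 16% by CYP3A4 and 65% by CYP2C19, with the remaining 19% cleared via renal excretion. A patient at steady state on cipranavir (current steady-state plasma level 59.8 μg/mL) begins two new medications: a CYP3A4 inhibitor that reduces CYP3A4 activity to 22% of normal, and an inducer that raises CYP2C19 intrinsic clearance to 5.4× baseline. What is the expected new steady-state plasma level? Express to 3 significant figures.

The CYP3A4 pathway (16% of clearance) falls to 0.22× activity: 0.16 × 0.22 = 0.0352.
The CYP2C19 pathway (65% of clearance) increases to 5.4× activity: 0.65 × 5.4 = 3.51.
Non-CYP routes (19%) are unchanged.
CL_new/CL_old = 0.0352 + 3.51 + 0.19 = 3.7352.
Steady-state plasma level ∝ 1/CL: new value = 59.8 / 3.7352 = 16.0 μg/mL.

16.0 μg/mL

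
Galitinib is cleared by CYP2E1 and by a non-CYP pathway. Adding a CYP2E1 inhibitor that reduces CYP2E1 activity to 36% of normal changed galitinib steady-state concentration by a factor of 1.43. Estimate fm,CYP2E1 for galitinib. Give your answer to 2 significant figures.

Let x = fm,CYP2E1. Because steady-state concentration ∝ 1/CL, relative clearance fell to 1/1.43 = 0.6993.
Only the CYP2E1 route changed, so 0.6993 = x·0.36 + (1 − x), giving x = 0.47.

0.47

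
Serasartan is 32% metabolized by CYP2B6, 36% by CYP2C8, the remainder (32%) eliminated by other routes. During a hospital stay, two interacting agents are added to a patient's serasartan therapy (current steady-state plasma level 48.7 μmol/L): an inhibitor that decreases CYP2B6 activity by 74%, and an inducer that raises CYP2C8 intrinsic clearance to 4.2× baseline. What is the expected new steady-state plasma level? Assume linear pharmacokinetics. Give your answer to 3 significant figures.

The CYP2B6 pathway (32% of clearance) is reduced to 0.26× activity: 0.32 × 0.26 = 0.0832.
The CYP2C8 pathway (36% of clearance) is boosted to 4.2× activity: 0.36 × 4.2 = 1.512.
The remaining 32% of clearance is unaffected.
Relative clearance = 0.0832 + 1.512 + 0.32 = 1.9152.
Steady-state plasma level ∝ 1/CL: new value = 48.7 / 1.9152 = 25.4 μmol/L.

25.4 μmol/L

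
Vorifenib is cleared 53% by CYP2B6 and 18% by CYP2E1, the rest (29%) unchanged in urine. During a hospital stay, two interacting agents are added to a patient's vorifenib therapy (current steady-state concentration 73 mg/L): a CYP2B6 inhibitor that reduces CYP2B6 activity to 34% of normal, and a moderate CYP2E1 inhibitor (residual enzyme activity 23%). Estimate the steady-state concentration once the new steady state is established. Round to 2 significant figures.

1.4 × 10² mg/L

The CYP2B6 pathway (53% of clearance) is reduced to 0.34× activity: 0.53 × 0.34 = 0.1802.
The CYP2E1 pathway (18% of clearance) drops to 0.23× activity: 0.18 × 0.23 = 0.0414.
Non-CYP routes (29%) are unchanged.
CL_new/CL_old = 0.1802 + 0.0414 + 0.29 = 0.5116.
Steady-state concentration ∝ 1/CL: new value = 73 / 0.5116 = 1.4 × 10² mg/L.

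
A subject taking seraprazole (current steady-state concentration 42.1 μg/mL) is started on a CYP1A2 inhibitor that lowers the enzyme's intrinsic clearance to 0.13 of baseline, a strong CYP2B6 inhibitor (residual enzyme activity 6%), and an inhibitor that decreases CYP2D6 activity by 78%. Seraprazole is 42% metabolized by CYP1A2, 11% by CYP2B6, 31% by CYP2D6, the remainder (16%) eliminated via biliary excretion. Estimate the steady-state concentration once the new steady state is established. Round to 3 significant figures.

145 μg/mL

CYP1A2: 0.42 × 0.13 = 0.0546
CYP2B6: 0.11 × 0.06 = 0.0066
CYP2D6: 0.31 × 0.22 = 0.0682
Other: 0.16 (unchanged)
CL_new/CL_old = 0.0546 + 0.0066 + 0.0682 + 0.16 = 0.2894.
Steady-state concentration ∝ 1/CL: new value = 42.1 / 0.2894 = 145 μg/mL.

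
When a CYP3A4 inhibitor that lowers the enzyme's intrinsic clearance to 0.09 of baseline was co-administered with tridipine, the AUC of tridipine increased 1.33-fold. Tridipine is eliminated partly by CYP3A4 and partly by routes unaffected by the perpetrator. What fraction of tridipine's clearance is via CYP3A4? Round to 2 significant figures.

Let fm be the CYP3A4 fraction. New clearance relative to baseline = fm × 0.09 + (1 − fm).
AUC ratio = 1 / (new CL fraction), so new CL fraction = 1 / 1.33 = 0.7519.
fm × 0.09 + 1 − fm = 0.7519  ⇒  fm × (0.09 − 1) = −0.2481  ⇒  fm = 0.27.

0.27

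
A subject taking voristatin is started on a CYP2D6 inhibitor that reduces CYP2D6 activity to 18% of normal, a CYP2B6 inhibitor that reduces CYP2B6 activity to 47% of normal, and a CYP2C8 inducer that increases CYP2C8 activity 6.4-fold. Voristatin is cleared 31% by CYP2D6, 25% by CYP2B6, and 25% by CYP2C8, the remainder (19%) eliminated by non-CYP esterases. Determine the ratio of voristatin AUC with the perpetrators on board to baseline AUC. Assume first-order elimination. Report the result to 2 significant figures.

The CYP2D6 pathway (31% of clearance) falls to 0.18× activity: 0.31 × 0.18 = 0.0558.
The CYP2B6 pathway (25% of clearance) falls to 0.47× activity: 0.25 × 0.47 = 0.1175.
The CYP2C8 pathway (25% of clearance) rises to 6.4× activity: 0.25 × 6.4 = 1.6.
The remaining 19% of clearance is unaffected.
Relative clearance = 0.0558 + 0.1175 + 1.6 + 0.19 = 1.9633.
Net AUC ratio = 1 / 1.9633 = 0.51.

0.51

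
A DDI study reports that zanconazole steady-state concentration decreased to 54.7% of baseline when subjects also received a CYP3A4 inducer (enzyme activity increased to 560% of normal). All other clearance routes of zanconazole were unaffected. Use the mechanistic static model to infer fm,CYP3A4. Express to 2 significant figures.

Let x = fm,CYP3A4. Because steady-state concentration ∝ 1/CL, relative clearance rose to 1/0.547 = 1.828.
Setting x·5.6 + (1 − x) = 1.828 and solving: x = (1.828 − 1)/(5.6 − 1) = 0.18.

0.18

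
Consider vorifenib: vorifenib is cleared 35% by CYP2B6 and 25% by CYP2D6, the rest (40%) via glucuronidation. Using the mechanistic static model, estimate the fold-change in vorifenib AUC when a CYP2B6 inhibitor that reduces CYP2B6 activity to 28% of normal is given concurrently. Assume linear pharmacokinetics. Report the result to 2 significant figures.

1.3

The CYP2B6 pathway (35% of clearance) falls to 0.28× activity: 0.35 × 0.28 = 0.098.
CYP2D6 (25%) and the residual 40% are unaffected.
Relative clearance = 0.098 + 0.25 + 0.4 = 0.748.
AUC is inversely proportional to clearance, so the fold-change is 1 / 0.748 = 1.3.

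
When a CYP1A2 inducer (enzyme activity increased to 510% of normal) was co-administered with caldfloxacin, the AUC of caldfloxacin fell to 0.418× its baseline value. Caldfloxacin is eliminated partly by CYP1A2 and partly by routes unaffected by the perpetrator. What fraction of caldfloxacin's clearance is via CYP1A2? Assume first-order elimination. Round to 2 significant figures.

CL'/CL = 1 / 0.418 = 2.392
5.1·fm + (1 − fm) = 2.392
fm = (2.392 − 1) / (5.1 − 1) = 0.34

0.34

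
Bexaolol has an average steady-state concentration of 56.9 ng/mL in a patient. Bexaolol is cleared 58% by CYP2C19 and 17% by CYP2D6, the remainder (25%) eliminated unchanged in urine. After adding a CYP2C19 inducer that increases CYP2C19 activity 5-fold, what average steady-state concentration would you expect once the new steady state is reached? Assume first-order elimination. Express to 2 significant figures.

The CYP2C19 pathway (58% of clearance) rises to 5× activity: 0.58 × 5 = 2.9.
CYP2D6 (17%) and the residual 25% are unaffected.
New clearance relative to baseline: 2.9 + 0.17 + 0.25 = 3.32.
Average steady-state concentration ∝ 1/CL, so new value = 56.9 / 3.32 = 17 ng/mL.

17 ng/mL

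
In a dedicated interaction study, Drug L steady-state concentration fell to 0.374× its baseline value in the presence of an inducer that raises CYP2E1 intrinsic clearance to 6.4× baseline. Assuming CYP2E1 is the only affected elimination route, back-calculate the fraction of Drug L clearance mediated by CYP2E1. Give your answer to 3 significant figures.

0.310

CL'/CL = 1 / 0.374 = 2.674
6.4·fm + (1 − fm) = 2.674
fm = (2.674 − 1) / (6.4 − 1) = 0.310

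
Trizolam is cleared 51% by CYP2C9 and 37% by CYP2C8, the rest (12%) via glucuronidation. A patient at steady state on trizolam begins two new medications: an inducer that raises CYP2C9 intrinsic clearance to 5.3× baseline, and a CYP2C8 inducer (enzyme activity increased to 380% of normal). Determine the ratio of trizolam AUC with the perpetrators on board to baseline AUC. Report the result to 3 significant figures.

CYP2C9: 0.51 × 5.3 = 2.703
CYP2C8: 0.37 × 3.8 = 1.406
Other: 0.12 (unchanged)
New clearance relative to baseline: 2.703 + 1.406 + 0.12 = 4.229.
AUC ∝ 1/CL: fold-change = 1 / 4.229 = 0.236.

0.236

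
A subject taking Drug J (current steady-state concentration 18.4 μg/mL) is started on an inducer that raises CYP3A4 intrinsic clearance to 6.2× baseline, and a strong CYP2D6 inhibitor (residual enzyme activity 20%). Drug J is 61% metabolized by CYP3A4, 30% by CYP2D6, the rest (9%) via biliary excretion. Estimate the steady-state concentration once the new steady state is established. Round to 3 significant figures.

CYP3A4: 0.61 × 6.2 = 3.782
CYP2D6: 0.3 × 0.2 = 0.06
Other: 0.09 (unchanged)
CL_new/CL_old = 3.782 + 0.06 + 0.09 = 3.932.
New steady-state concentration = 18.4 / 3.932 = 4.68 μg/mL (concentration scales inversely with clearance).

4.68 μg/mL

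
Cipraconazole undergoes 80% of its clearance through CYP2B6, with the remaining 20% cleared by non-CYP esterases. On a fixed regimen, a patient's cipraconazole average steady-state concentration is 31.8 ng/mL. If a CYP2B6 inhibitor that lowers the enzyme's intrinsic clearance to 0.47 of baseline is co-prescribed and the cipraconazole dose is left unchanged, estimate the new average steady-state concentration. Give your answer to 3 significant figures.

The CYP2B6 pathway (80% of clearance) is reduced to 0.47× activity: 0.8 × 0.47 = 0.376.
The remaining 20% of clearance is unaffected.
New clearance relative to baseline: 0.376 + 0.2 = 0.576.
New average steady-state concentration = baseline ÷ relative clearance = 31.8 / 0.576 = 55.2 ng/mL.

55.2 ng/mL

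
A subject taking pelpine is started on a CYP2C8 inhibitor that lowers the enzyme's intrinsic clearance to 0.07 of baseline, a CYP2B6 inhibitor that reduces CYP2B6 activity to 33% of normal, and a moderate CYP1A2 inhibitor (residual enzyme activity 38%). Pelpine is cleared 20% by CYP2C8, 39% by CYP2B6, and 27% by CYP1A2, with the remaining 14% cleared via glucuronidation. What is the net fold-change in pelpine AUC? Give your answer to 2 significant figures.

The CYP2C8 pathway (20% of clearance) falls to 0.07× activity: 0.2 × 0.07 = 0.014.
The CYP2B6 pathway (39% of clearance) falls to 0.33× activity: 0.39 × 0.33 = 0.1287.
The CYP1A2 pathway (27% of clearance) is reduced to 0.38× activity: 0.27 × 0.38 = 0.1026.
Non-CYP routes (14%) are unchanged.
CL_new/CL_old = 0.014 + 0.1287 + 0.1026 + 0.14 = 0.3853.
Because AUC varies inversely with clearance, the combined effect is 1 / 0.3853 = 2.6.

2.6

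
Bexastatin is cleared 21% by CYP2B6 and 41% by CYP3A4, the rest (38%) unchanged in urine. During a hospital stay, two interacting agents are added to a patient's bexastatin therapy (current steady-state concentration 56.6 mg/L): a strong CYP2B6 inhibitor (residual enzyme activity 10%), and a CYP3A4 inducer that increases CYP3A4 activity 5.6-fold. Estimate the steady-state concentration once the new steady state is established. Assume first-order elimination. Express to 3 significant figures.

21.0 mg/L

The CYP2B6 pathway (21% of clearance) falls to 0.1× activity: 0.21 × 0.1 = 0.021.
The CYP3A4 pathway (41% of clearance) is boosted to 5.6× activity: 0.41 × 5.6 = 2.296.
The remaining 38% of clearance is unaffected.
Relative clearance = 0.021 + 2.296 + 0.38 = 2.697.
Dividing the baseline by the relative clearance: 56.6 / 2.697 = 21.0 mg/L.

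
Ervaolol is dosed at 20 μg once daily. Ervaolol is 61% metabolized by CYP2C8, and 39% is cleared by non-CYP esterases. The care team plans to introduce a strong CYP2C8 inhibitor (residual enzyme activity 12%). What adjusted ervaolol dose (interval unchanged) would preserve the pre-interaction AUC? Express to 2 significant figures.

9.3 μg

The CYP2C8 pathway (61% of clearance) is reduced to 0.12× activity: 0.61 × 0.12 = 0.0732.
The remaining 39% of clearance is unaffected.
New clearance relative to baseline: 0.0732 + 0.39 = 0.4632.
To maintain the same steady-state level, dose must scale with clearance: new dose = 20 × 0.4632 = 9.3 μg.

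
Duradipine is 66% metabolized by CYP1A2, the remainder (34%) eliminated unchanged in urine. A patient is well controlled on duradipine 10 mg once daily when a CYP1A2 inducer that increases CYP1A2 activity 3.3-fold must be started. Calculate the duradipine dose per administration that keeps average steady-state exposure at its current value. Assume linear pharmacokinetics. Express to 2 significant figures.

25 mg

The CYP1A2 pathway (66% of clearance) increases to 3.3× activity: 0.66 × 3.3 = 2.178.
Non-CYP routes (34%) are unchanged.
New clearance relative to baseline: 2.178 + 0.34 = 2.518.
Exposure is unchanged when dose changes in proportion to clearance. New dose = 10 mg × 2.518 = 25 mg.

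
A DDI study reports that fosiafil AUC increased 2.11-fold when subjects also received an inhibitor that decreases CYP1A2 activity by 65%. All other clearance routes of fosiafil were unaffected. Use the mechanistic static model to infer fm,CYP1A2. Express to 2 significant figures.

0.81

Let fm be the CYP1A2 fraction. New clearance relative to baseline = fm × 0.35 + (1 − fm).
AUC ratio = 1 / (new CL fraction), so new CL fraction = 1 / 2.11 = 0.4739.
fm × 0.35 + 1 − fm = 0.4739  ⇒  fm × (0.35 − 1) = −0.5261  ⇒  fm = 0.81.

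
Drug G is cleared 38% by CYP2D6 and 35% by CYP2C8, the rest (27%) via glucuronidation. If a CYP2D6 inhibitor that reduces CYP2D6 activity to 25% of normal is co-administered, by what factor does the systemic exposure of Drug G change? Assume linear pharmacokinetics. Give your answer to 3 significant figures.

1.40

The CYP2D6 pathway (38% of clearance) drops to 0.25× activity: 0.38 × 0.25 = 0.095.
CYP2C8 (35%) and the residual 27% are unaffected.
New clearance relative to baseline: 0.095 + 0.35 + 0.27 = 0.715.
Since systemic exposure ∝ 1/CL, the ratio is 1 / 0.715 = 1.40.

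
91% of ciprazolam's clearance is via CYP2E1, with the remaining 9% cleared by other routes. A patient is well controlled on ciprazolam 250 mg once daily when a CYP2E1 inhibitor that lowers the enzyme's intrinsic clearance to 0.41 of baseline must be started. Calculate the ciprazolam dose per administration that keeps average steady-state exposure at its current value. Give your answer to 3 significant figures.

116 mg

The CYP2E1 pathway (91% of clearance) falls to 0.41× activity: 0.91 × 0.41 = 0.3731.
The remaining 9% of clearance is unaffected.
Relative clearance = 0.3731 + 0.09 = 0.4631.
Exposure is unchanged when dose changes in proportion to clearance. New dose = 250 mg × 0.4631 = 116 mg.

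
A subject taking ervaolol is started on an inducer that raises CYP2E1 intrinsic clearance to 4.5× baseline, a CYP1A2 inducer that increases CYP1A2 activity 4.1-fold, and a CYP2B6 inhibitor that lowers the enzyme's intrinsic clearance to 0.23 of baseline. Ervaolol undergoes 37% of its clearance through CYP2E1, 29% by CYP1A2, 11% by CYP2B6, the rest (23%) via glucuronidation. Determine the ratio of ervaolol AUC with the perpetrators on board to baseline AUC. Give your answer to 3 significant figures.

0.322

The CYP2E1 pathway (37% of clearance) is boosted to 4.5× activity: 0.37 × 4.5 = 1.665.
The CYP1A2 pathway (29% of clearance) increases to 4.1× activity: 0.29 × 4.1 = 1.189.
The CYP2B6 pathway (11% of clearance) is reduced to 0.23× activity: 0.11 × 0.23 = 0.0253.
Non-CYP routes (23%) are unchanged.
New clearance relative to baseline: 1.665 + 1.189 + 0.0253 + 0.23 = 3.1093.
Net AUC ratio = 1 / 3.1093 = 0.322.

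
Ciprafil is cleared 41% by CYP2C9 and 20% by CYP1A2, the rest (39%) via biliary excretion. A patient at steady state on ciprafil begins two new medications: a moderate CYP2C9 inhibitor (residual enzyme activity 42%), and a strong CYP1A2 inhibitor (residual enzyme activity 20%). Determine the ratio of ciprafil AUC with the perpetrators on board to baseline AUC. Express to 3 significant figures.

1.66

The CYP2C9 pathway (41% of clearance) is reduced to 0.42× activity: 0.41 × 0.42 = 0.1722.
The CYP1A2 pathway (20% of clearance) falls to 0.2× activity: 0.2 × 0.2 = 0.04.
The remaining 39% of clearance is unaffected.
CL_new/CL_old = 0.1722 + 0.04 + 0.39 = 0.6022.
Because AUC varies inversely with clearance, the combined effect is 1 / 0.6022 = 1.66.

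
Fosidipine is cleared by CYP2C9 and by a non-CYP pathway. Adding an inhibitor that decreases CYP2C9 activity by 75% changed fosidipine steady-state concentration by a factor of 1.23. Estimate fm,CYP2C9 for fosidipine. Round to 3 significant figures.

0.249

Write x for the fraction cleared via CYP2C9. The observed steady-state concentration change means clearance fell to 1/1.23 = 0.813 of baseline.
Setting x·0.25 + (1 − x) = 0.813 and solving: x = (0.813 − 1)/(0.25 − 1) = 0.249.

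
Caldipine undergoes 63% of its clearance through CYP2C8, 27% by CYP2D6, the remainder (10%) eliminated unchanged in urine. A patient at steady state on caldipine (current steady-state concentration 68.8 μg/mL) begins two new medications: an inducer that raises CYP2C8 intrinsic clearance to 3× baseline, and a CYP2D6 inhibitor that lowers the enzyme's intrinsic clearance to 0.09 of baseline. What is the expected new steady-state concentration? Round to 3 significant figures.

The CYP2C8 pathway (63% of clearance) is boosted to 3× activity: 0.63 × 3 = 1.89.
The CYP2D6 pathway (27% of clearance) falls to 0.09× activity: 0.27 × 0.09 = 0.0243.
Non-CYP routes (10%) are unchanged.
New clearance relative to baseline: 1.89 + 0.0243 + 0.1 = 2.0143.
New steady-state concentration = 68.8 / 2.0143 = 34.2 μg/mL (concentration scales inversely with clearance).

34.2 μg/mL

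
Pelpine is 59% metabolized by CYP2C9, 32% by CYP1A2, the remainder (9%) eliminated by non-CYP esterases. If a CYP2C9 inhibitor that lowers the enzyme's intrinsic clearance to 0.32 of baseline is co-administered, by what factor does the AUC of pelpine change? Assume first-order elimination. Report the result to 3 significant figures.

The CYP2C9 pathway (59% of clearance) drops to 0.32× activity: 0.59 × 0.32 = 0.1888.
CYP1A2 (32%) and the residual 9% are unaffected.
New clearance relative to baseline: 0.1888 + 0.32 + 0.09 = 0.5988.
Since AUC ∝ 1/CL, the ratio is 1 / 0.5988 = 1.67.

1.67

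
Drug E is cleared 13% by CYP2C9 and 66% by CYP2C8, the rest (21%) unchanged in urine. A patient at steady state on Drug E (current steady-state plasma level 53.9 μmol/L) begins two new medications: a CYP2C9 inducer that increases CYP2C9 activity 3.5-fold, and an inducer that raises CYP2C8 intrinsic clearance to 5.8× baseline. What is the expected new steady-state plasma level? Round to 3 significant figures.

The CYP2C9 pathway (13% of clearance) increases to 3.5× activity: 0.13 × 3.5 = 0.455.
The CYP2C8 pathway (66% of clearance) increases to 5.8× activity: 0.66 × 5.8 = 3.828.
The remaining 21% of clearance is unaffected.
CL_new/CL_old = 0.455 + 3.828 + 0.21 = 4.493.
Steady-state plasma level ∝ 1/CL: new value = 53.9 / 4.493 = 12.0 μmol/L.

12.0 μmol/L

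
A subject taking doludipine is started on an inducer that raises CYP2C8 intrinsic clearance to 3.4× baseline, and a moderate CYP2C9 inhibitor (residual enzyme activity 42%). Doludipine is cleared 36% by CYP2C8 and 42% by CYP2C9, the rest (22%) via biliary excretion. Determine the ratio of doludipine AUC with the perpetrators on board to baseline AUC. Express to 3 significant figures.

The CYP2C8 pathway (36% of clearance) increases to 3.4× activity: 0.36 × 3.4 = 1.224.
The CYP2C9 pathway (42% of clearance) is reduced to 0.42× activity: 0.42 × 0.42 = 0.1764.
The remaining 22% of clearance is unaffected.
Relative clearance = 1.224 + 0.1764 + 0.22 = 1.6204.
Because AUC varies inversely with clearance, the combined effect is 1 / 1.6204 = 0.617.

0.617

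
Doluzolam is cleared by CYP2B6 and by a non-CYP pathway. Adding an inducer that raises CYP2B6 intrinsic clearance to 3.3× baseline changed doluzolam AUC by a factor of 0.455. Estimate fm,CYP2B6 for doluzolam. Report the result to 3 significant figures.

0.521

Write x for the fraction cleared via CYP2B6. The observed AUC change means clearance rose to 1/0.455 = 2.198 of baseline.
Setting x·3.3 + (1 − x) = 2.198 and solving: x = (2.198 − 1)/(3.3 − 1) = 0.521.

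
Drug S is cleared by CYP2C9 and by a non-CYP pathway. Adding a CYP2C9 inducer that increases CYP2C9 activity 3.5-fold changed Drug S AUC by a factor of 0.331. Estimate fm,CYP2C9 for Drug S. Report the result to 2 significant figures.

0.81

Write x for the fraction cleared via CYP2C9. The observed AUC change means clearance rose to 1/0.331 = 3.021 of baseline.
Only the CYP2C9 route changed, so 3.021 = x·3.5 + (1 − x), giving x = 0.81.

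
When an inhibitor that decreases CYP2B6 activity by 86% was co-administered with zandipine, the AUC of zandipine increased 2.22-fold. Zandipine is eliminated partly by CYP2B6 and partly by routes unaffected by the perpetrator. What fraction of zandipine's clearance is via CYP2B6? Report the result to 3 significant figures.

CL'/CL = 1 / 2.22 = 0.4505
0.14·fm + (1 − fm) = 0.4505
fm = (0.4505 − 1) / (0.14 − 1) = 0.639

0.639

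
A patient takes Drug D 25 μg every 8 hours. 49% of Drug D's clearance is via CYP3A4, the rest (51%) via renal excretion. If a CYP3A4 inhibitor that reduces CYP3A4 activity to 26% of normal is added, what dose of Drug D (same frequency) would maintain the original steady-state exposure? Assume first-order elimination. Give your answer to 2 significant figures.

16 μg

The CYP3A4 pathway (49% of clearance) is reduced to 0.26× activity: 0.49 × 0.26 = 0.1274.
The remaining 51% of clearance is unaffected.
CL_new/CL_old = 0.1274 + 0.51 = 0.6374.
Exposure is unchanged when dose changes in proportion to clearance. New dose = 25 μg × 0.6374 = 16 μg.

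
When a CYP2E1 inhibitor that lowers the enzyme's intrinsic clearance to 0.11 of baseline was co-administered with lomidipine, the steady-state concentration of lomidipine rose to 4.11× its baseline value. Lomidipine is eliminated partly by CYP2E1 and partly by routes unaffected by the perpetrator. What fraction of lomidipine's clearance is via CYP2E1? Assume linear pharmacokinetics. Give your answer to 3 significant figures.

Let x = fm,CYP2E1. Because steady-state concentration ∝ 1/CL, relative clearance fell to 1/4.11 = 0.2433.
Only the CYP2E1 route changed, so 0.2433 = x·0.11 + (1 − x), giving x = 0.850.

0.850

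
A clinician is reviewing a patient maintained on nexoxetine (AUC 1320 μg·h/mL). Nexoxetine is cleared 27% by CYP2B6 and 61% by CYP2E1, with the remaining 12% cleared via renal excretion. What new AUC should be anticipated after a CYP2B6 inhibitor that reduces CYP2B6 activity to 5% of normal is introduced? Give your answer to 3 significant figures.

The CYP2B6 pathway (27% of clearance) drops to 0.05× activity: 0.27 × 0.05 = 0.0135.
CYP2E1 (61%) and the residual 12% are unaffected.
CL_new/CL_old = 0.0135 + 0.61 + 0.12 = 0.7435.
With dosing unchanged, AUC scales as 1/CL: 1320 / 0.7435 = 1.78 × 10³ μg·h/mL.

1.78 × 10³ μg·h/mL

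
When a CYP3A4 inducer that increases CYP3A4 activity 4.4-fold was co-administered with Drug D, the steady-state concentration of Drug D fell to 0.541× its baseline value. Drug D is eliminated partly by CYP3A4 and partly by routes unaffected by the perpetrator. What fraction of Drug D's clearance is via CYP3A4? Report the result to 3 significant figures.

0.250

Write x for the fraction cleared via CYP3A4. The observed steady-state concentration change means clearance rose to 1/0.541 = 1.848 of baseline.
Only the CYP3A4 route changed, so 1.848 = x·4.4 + (1 − x), giving x = 0.250.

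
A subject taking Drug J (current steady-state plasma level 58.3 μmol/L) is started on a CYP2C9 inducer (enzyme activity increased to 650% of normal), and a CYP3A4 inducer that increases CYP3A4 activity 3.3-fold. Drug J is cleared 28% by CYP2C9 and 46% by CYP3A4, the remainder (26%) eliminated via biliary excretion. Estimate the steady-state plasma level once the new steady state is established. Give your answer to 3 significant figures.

16.2 μmol/L

CYP2C9: 0.28 × 6.5 = 1.82
CYP3A4: 0.46 × 3.3 = 1.518
Other: 0.26 (unchanged)
CL_new/CL_old = 1.82 + 1.518 + 0.26 = 3.598.
Dividing the baseline by the relative clearance: 58.3 / 3.598 = 16.2 μmol/L.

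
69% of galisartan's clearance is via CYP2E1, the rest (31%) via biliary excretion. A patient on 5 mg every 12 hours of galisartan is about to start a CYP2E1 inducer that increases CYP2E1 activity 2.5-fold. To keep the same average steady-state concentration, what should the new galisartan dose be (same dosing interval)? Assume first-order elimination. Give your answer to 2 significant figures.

10 mg

The CYP2E1 pathway (69% of clearance) increases to 2.5× activity: 0.69 × 2.5 = 1.725.
Non-CYP routes (31%) are unchanged.
New clearance relative to baseline: 1.725 + 0.31 = 2.035.
Css,avg = (dose rate)/CL, so holding Css fixed requires dose ∝ CL: 5 × 2.035 = 10 mg.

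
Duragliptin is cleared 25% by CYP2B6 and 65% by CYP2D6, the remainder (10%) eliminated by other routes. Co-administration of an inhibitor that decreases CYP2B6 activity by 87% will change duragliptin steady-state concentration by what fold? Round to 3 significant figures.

CYP2B6: 0.25 × 0.13 = 0.0325
CYP2D6: 0.65 (unchanged)
Other: 0.1 (unchanged)
CL_new/CL_old = 0.0325 + 0.65 + 0.1 = 0.7825.
Steady-state concentration is inversely proportional to clearance, so the fold-change is 1 / 0.7825 = 1.28.

1.28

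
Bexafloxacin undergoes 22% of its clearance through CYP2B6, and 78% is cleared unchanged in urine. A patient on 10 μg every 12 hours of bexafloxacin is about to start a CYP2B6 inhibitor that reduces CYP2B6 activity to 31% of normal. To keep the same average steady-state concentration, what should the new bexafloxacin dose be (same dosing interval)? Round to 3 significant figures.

The CYP2B6 pathway (22% of clearance) is reduced to 0.31× activity: 0.22 × 0.31 = 0.0682.
The remaining 78% of clearance is unaffected.
New clearance relative to baseline: 0.0682 + 0.78 = 0.8482.
To maintain the same steady-state level, dose must scale with clearance: new dose = 10 × 0.8482 = 8.48 μg.

8.48 μg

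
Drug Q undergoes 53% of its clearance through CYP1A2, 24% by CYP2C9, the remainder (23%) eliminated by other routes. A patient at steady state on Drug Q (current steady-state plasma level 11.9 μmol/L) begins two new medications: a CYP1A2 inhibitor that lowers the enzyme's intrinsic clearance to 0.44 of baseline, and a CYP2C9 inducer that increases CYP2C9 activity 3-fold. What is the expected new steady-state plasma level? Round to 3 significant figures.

The CYP1A2 pathway (53% of clearance) drops to 0.44× activity: 0.53 × 0.44 = 0.2332.
The CYP2C9 pathway (24% of clearance) is boosted to 3× activity: 0.24 × 3 = 0.72.
Non-CYP routes (23%) are unchanged.
Relative clearance = 0.2332 + 0.72 + 0.23 = 1.1832.
New steady-state plasma level = 11.9 / 1.1832 = 10.1 μmol/L (concentration scales inversely with clearance).

10.1 μmol/L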